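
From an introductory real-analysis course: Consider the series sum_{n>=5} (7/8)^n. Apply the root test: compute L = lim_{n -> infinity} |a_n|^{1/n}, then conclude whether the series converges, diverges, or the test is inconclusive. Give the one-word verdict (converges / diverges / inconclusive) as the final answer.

Let a_n denote the general term. Form |a_n|^(1/n) and simplify:
|a_n|^(1/n) = 7/8
Take the limit as n -> infinity: L = 7/8.
Since L = 7/8 < 1, the root test implies convergence.

converges


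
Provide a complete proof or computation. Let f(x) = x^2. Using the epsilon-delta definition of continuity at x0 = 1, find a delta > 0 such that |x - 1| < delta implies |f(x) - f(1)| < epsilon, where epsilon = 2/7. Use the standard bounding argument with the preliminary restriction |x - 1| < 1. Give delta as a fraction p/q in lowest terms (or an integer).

Factor: |x^2 - (1)^2| = |x - 1| * |x + 1|.
Impose |x - 1| < 1 first. Then |x + 1| = |(x - 1) + 2*(1)| <= |x - 1| + 2*|1| < 1 + 2 = 3.
So |x^2 - (1)^2| < delta * 3.
We need delta * 3 <= 2/7, i.e. delta <= 2/7/3 = 2/21.
Since 2/21 < 1, this is tighter than 1; take delta = 2/21.
So delta = 2/21 works.

2/21


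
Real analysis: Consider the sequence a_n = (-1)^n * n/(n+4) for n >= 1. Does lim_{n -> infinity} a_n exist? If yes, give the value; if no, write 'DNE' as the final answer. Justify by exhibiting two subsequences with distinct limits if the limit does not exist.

Examine the behaviour of a_n along subsequences.
a_{2k} = 2k/(2k+4) -> 1. a_{2k+1} = -(2k+1)/(2k+5) -> -1.
Since these two subsequential limits are 1 and -1, distinct, the full sequence cannot converge (a convergent sequence has all subsequences tending to the same limit). So lim a_n does not exist.

DNE


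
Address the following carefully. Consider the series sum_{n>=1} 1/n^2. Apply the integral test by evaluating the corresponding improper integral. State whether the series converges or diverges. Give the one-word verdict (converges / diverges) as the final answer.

Let f(x) = x^(-2). Then f is positive, continuous, and decreasing on [1, infinity), so the integral test applies.
Compute the improper integral int_{1}^infinity f(x) dx:
  antiderivative F(x) = -1/x.
  As x -> infinity, F(x) -> 0 (since p = 2 > 1).
  So int = F(infinity) - F(1) = 0 - (-1) = 1.
  Finite, so by the integral test, the series converges.

converges


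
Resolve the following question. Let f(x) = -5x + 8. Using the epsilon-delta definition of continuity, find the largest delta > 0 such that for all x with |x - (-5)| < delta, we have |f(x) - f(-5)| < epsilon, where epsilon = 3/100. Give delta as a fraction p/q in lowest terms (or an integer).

We compute f(-5) = -5*(-5) + 8 = 33.
|f(x) - f(-5)| = |-5x + 8 - (33)| = |-5(x - (-5))| = 5|x - (-5)|.
We need 5|x - (-5)| < 3/100, i.e. |x - (-5)| < 3/100 / 5 = 3/500.
So any delta <= 3/500 works. Conversely, if delta > 3/500, then x = -5 + 3/500 satisfies |x - (-5)| = 3/500 < delta but |f(x) - f(-5)| = 5 * 3/500 = 3/100, which is not < 3/100; so no larger delta works.
Hence the largest such delta is 3/500.

3/500


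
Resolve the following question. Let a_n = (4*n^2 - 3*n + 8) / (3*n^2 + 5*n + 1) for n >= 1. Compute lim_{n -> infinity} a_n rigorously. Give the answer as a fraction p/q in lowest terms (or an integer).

Divide numerator and denominator by n^2, the highest power:
numerator / n^2 = 4 - 3/n + 8/n^2
denominator / n^2 = 3 + 5/n + n^(-2)
As n -> infinity, all terms of the form c/n^k (k >= 1) tend to 0.
So numerator / n^2 -> 4 and denominator / n^2 -> 3.
Therefore lim a_n = 4/3.

4/3


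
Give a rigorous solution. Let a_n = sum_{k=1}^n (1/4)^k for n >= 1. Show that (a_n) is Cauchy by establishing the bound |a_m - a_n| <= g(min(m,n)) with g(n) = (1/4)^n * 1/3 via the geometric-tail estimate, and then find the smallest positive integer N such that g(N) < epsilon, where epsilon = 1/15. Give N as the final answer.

For m > n >= 1: |a_m - a_n| = sum_{k=n+1}^m (1/4)^k < sum_{k=n+1}^infinity (1/4)^k = (1/4)^(n+1) / (1 - 1/4) = (1/4)^n * (1/4) * (4/3) = (1/4)^n * 1/3.
So g(n) = (1/4)^n / 3. Since g(n) -> 0, (a_n) is Cauchy.
Now solve g(N) < 1/15: (1/4)^N / 3 < 1/15 <=> 4^N > 1 / (3 * 1/15) = 5.
Check powers of 4: 4^1 = 4 <= 5, 4^2 = 16 > 5.
So the smallest such N is 2. Check: g(2) = 1/(3 * 16) = 1/48 < 1/15.

2


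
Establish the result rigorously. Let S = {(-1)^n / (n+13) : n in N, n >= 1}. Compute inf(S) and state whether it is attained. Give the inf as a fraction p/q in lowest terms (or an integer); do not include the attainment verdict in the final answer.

Analysis:
- Values: -1/14, 1/15, -1/16, 1/17, -1/18, ...
- Positive terms (even n): 1/(2+13), 1/(4+13), ... decreasing -> max = 1/15 (n=2).
- Negative terms (odd n): -1/(1+13), -1/(3+13), ... increasing -> min = -1/14 (n=1).
- So sup = 1/15 (attained at n=2); inf = -1/14 (attained at n=1).
Conclusion: inf(S) = -1/14, attained in S.

-1/14


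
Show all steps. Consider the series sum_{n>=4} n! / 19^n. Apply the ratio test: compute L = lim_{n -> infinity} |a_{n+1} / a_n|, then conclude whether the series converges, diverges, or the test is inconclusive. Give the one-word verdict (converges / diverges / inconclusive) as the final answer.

Let a_n denote the general term. Form the ratio a_{n+1}/a_n and simplify:
a_{n+1}/a_n = n/19 + 1/19
Take the limit as n -> infinity: L = infinity.
Since L = infinity > 1 (or L = infinity), the ratio test implies the series diverges.

diverges


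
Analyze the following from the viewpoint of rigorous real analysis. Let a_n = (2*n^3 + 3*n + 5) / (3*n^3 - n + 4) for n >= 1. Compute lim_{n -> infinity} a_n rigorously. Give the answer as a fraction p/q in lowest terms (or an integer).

Divide numerator and denominator by n^3, the highest power:
numerator / n^3 = 2 + 3/n^2 + 5/n^3
denominator / n^3 = 3 - 1/n^2 + 4/n^3
As n -> infinity, all terms of the form c/n^k (k >= 1) tend to 0.
So numerator / n^3 -> 2 and denominator / n^3 -> 3.
Therefore lim a_n = 2/3.

2/3


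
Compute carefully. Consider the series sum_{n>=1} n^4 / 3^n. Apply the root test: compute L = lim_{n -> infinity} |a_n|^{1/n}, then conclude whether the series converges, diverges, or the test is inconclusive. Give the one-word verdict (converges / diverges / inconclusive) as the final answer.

Let a_n denote the general term. Form |a_n|^(1/n) and simplify:
|a_n|^(1/n) = n^(4/n)/3
Take the limit as n -> infinity: L = 1/3.
Since L = 1/3 < 1, the root test implies convergence.

converges


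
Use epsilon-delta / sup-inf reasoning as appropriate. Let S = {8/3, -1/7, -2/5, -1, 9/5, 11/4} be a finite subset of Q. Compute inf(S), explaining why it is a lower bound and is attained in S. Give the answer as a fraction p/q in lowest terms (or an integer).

S is finite, so inf(S) = min(S).
Sorted increasing:
-1, -2/5, -1/7, 9/5, 8/3, 11/4
The extremum is -1.
For every x in S, x >= -1. And -1 is in S, so it is attained.
Therefore inf(S) = -1.

-1


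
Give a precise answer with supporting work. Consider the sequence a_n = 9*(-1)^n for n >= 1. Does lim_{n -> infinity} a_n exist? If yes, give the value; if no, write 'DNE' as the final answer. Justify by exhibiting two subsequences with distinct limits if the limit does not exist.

Examine the behaviour of a_n along subsequences.
Even-n subsequence a_{2k} = 9 -> 9. Odd-n subsequence a_{2k+1} = -9 -> -9.
Since these two subsequential limits are 9 and -9, distinct, the full sequence cannot converge (a convergent sequence has all subsequences tending to the same limit). So lim a_n does not exist.

DNE


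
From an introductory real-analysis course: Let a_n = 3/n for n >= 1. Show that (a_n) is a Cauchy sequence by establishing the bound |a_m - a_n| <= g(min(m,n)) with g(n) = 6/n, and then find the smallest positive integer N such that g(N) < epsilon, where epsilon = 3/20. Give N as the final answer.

For any m, n >= 1, by the triangle inequality:
|a_m - a_n| = |3/m - 3/n| <= 3*1/m + 3*1/n <= 6/min(m,n).
So g(n) = 6/n bounds the Cauchy difference. Since g(n) -> 0, (a_n) is Cauchy.
Now solve g(N) < 3/20: 6/N < 3/20 <=> N > 6 / (3/20) = 40.
The smallest integer strictly greater than 40 is N = 41.
Check: g(41) = 6/41 = 6/41 < 3/20; g(40) = 3/20 >= 3/20. So N = 41.

41


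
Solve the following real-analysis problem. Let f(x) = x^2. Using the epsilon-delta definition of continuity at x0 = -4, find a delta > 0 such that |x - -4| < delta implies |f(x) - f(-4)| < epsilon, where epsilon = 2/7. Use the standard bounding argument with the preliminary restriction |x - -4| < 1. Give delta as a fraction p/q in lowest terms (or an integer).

Factor: |x^2 - (-4)^2| = |x - -4| * |x + -4|.
Impose |x - -4| < 1 first. Then |x + -4| = |(x - -4) + 2*(-4)| <= |x - -4| + 2*|-4| < 1 + 8 = 9.
So |x^2 - (-4)^2| < delta * 9.
We need delta * 9 <= 2/7, i.e. delta <= 2/7/9 = 2/63.
Since 2/63 < 1, this is tighter than 1; take delta = 2/63.
So delta = 2/63 works.

2/63


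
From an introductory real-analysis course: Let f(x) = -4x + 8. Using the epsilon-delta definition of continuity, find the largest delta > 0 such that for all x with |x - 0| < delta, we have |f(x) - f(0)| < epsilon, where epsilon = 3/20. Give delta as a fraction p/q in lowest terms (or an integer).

We compute f(0) = -4*(0) + 8 = 8.
|f(x) - f(0)| = |-4x + 8 - (8)| = |-4(x - 0)| = 4|x - 0|.
We need 4|x - 0| < 3/20, i.e. |x - 0| < 3/20 / 4 = 3/80.
So any delta <= 3/80 works. Conversely, if delta > 3/80, then x = 0 + 3/80 satisfies |x - 0| = 3/80 < delta but |f(x) - f(0)| = 4 * 3/80 = 3/20, which is not < 3/20; so no larger delta works.
Hence the largest such delta is 3/80.

3/80


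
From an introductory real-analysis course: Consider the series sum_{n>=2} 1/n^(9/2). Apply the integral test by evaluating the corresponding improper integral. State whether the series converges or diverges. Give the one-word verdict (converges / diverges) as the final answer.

Let f(x) = x^(-9/2). Then f is positive, continuous, and decreasing on [2, infinity), so the integral test applies.
Compute the improper integral int_{2}^infinity f(x) dx:
  antiderivative F(x) = -2/(7*x^(7/2)).
  As x -> infinity, F(x) -> 0 (since p = 9/2 > 1).
  So int = F(infinity) - F(2) = 0 - (-sqrt(2)/56) = sqrt(2)/56.
  Finite, so by the integral test, the series converges.

converges


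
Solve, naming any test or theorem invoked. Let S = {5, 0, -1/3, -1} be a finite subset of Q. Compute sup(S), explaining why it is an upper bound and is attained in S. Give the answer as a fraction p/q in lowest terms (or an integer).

S is finite, so sup(S) = max(S).
Sorted decreasing:
5, 0, -1/3, -1
The extremum is 5.
For every x in S, x <= 5. And 5 is in S, so it is attained.
Therefore sup(S) = 5.

5


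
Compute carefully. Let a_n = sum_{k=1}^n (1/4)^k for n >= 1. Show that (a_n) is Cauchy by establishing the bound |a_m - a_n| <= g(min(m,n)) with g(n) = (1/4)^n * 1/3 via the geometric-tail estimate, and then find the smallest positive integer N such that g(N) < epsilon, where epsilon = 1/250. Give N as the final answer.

For m > n >= 1: |a_m - a_n| = sum_{k=n+1}^m (1/4)^k < sum_{k=n+1}^infinity (1/4)^k = (1/4)^(n+1) / (1 - 1/4) = (1/4)^n * (1/4) * (4/3) = (1/4)^n * 1/3.
So g(n) = (1/4)^n / 3. Since g(n) -> 0, (a_n) is Cauchy.
Now solve g(N) < 1/250: (1/4)^N / 3 < 1/250 <=> 4^N > 1 / (3 * 1/250) = 250/3.
Check powers of 4: 4^3 = 64 <= 250/3, 4^4 = 256 > 250/3.
So the smallest such N is 4. Check: g(4) = 1/(3 * 256) = 1/768 < 1/250.

4


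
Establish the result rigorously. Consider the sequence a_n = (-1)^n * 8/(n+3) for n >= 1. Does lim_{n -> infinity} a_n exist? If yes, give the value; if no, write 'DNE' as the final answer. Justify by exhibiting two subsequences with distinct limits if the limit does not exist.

Examine the behaviour of a_n along subsequences.
Even-n subsequence a_{2k} = 8/(2k+3) -> 0. Odd-n subsequence a_{2k+1} = -8/(2k+4) -> 0. Both tend to 0, which suggests the limit is 0; verify directly.
|a_n - 0| = 8/(n+3) < 8/n for every n >= 1.
Given epsilon > 0, choose a positive integer N > 8/epsilon. Then for all n >= N, |a_n| < 8/n <= 8/N < epsilon.
So by the definition of the limit, lim a_n exists and equals 0.

0


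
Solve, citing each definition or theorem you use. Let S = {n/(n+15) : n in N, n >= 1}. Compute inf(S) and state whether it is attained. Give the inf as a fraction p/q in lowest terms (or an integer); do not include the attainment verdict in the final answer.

Analysis:
- Values: 1/16, 2/17, 1/6, 4/19, ... strictly increasing.
- Minimum is 1/16 (n=1); inf = 1/16 (attained).
- n/(n+15) = 1 - 15/(n+15) -> 1 from below as n -> infinity, and never equals 1.
- So sup = 1 (not attained).
Conclusion: inf(S) = 1/16, attained in S.

1/16


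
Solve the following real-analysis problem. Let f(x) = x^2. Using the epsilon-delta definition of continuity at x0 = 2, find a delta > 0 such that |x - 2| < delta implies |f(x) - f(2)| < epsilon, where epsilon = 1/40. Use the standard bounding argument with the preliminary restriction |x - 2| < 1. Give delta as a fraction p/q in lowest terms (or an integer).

Factor: |x^2 - (2)^2| = |x - 2| * |x + 2|.
Impose |x - 2| < 1 first. Then |x + 2| = |(x - 2) + 2*(2)| <= |x - 2| + 2*|2| < 1 + 4 = 5.
So |x^2 - (2)^2| < delta * 5.
We need delta * 5 <= 1/40, i.e. delta <= 1/40/5 = 1/200.
Since 1/200 < 1, this is tighter than 1; take delta = 1/200.
So delta = 1/200 works.

1/200


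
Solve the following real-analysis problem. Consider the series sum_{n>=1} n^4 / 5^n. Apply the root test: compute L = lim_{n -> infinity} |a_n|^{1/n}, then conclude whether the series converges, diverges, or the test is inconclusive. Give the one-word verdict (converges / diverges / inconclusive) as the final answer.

Let a_n denote the general term. Form |a_n|^(1/n) and simplify:
|a_n|^(1/n) = n^(4/n)/5
Take the limit as n -> infinity: L = 1/5.
Since L = 1/5 < 1, the root test implies convergence.

converges


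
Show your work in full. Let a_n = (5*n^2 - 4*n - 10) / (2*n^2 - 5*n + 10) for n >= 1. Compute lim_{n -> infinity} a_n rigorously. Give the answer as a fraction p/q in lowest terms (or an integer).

Divide numerator and denominator by n^2, the highest power:
numerator / n^2 = 5 - 4/n - 10/n^2
denominator / n^2 = 2 - 5/n + 10/n^2
As n -> infinity, all terms of the form c/n^k (k >= 1) tend to 0.
So numerator / n^2 -> 5 and denominator / n^2 -> 2.
Therefore lim a_n = 5/2.

5/2


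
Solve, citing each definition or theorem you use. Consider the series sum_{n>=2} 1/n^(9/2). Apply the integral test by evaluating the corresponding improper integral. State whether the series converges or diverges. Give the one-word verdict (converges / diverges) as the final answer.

Let f(x) = x^(-9/2). Then f is positive, continuous, and decreasing on [2, infinity), so the integral test applies.
Compute the improper integral int_{2}^infinity f(x) dx:
  antiderivative F(x) = -2/(7*x^(7/2)).
  As x -> infinity, F(x) -> 0 (since p = 9/2 > 1).
  So int = F(infinity) - F(2) = 0 - (-sqrt(2)/56) = sqrt(2)/56.
  Finite, so by the integral test, the series converges.

converges


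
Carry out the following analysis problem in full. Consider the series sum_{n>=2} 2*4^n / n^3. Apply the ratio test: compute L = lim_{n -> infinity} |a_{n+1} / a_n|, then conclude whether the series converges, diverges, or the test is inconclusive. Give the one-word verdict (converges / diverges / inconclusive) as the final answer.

Let a_n denote the general term. Form the ratio a_{n+1}/a_n and simplify:
a_{n+1}/a_n = 4*n^3/(n + 1)^3
Take the limit as n -> infinity: L = 4.
Since L = 4 > 1 (or L = infinity), the ratio test implies the series diverges.

diverges


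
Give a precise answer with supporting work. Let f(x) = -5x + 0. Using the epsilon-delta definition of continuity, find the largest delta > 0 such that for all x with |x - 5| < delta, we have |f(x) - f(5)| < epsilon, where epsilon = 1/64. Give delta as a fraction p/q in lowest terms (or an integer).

We compute f(5) = -5*(5) + 0 = -25.
|f(x) - f(5)| = |-5x + 0 - (-25)| = |-5(x - 5)| = 5|x - 5|.
We need 5|x - 5| < 1/64, i.e. |x - 5| < 1/64 / 5 = 1/320.
So any delta <= 1/320 works. Conversely, if delta > 1/320, then x = 5 + 1/320 satisfies |x - 5| = 1/320 < delta but |f(x) - f(5)| = 5 * 1/320 = 1/64, which is not < 1/64; so no larger delta works.
Hence the largest such delta is 1/320.

1/320


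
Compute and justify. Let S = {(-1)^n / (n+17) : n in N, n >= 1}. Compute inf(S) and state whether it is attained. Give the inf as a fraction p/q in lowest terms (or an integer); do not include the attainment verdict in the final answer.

Analysis:
- Values: -1/18, 1/19, -1/20, 1/21, -1/22, ...
- Positive terms (even n): 1/(2+17), 1/(4+17), ... decreasing -> max = 1/19 (n=2).
- Negative terms (odd n): -1/(1+17), -1/(3+17), ... increasing -> min = -1/18 (n=1).
- So sup = 1/19 (attained at n=2); inf = -1/18 (attained at n=1).
Conclusion: inf(S) = -1/18, attained in S.

-1/18


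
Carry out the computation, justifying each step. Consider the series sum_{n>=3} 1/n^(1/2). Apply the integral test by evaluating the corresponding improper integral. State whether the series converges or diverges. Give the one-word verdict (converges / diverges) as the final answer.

Let f(x) = 1/sqrt(x). Then f is positive, continuous, and decreasing on [3, infinity), so the integral test applies.
Compute the improper integral int_{3}^infinity f(x) dx:
  antiderivative F(x) = 2*sqrt(x).
  As x -> infinity, F(x) -> infinity (since p = 1/2 < 1).
  So the integral diverges. By the integral test, the series diverges.

diverges


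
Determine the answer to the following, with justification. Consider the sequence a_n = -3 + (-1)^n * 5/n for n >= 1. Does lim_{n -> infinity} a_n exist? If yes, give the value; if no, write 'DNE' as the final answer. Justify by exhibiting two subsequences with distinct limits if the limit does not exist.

Examine the behaviour of a_n along subsequences.
Even-n subsequence a_{2k} = -3 + 5/(2k) -> -3. Odd-n subsequence a_{2k+1} = -3 - 5/(2k+1) -> -3. Both tend to -3, which suggests the limit is -3; verify directly.
|a_n - (-3)| = |(-1)^n * 5/n| = 5/n for every n >= 1.
Given epsilon > 0, choose a positive integer N > 5/epsilon. Then for all n >= N, |a_n - (-3)| = 5/n <= 5/N < epsilon.
So by the definition of the limit, lim a_n exists and equals -3.

-3


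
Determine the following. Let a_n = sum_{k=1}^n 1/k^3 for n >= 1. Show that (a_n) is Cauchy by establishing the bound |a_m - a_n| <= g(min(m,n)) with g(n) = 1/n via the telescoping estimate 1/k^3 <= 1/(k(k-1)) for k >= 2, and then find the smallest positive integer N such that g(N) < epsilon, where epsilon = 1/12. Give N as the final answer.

For m > n >= 1: |a_m - a_n| = sum_{k=n+1}^m 1/k^3.
Use 1/k^3 <= 1/(k(k-1)) = 1/(k-1) - 1/k for k >= 2 (which holds since k^3 >= k^2 >= k(k-1) for k >= 2):
sum_{k=n+1}^m 1/k^3 <= sum_{k=n+1}^m (1/(k-1) - 1/k) = 1/n - 1/m <= 1/n.
By symmetry the same bound holds with n,m swapped, so |a_m - a_n| <= 1/min(m,n) = g(min(m,n)). Since g(n) -> 0, (a_n) is Cauchy.
Now solve g(N) < 1/12: 1/N < 1/12 <=> N > 1/(1/12) = 12.
The smallest integer strictly greater than 12 is N = 13.
Check: g(13) = 1/13 < 1/12; g(12) = 1/12 >= 1/12. So N = 13.

13


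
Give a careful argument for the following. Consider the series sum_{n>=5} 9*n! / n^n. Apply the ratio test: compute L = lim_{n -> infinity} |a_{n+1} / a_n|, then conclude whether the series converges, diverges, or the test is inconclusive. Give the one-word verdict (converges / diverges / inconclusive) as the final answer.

Let a_n denote the general term. Form the ratio a_{n+1}/a_n and simplify:
a_{n+1}/a_n = (n/(n + 1))^n
Take the limit as n -> infinity: L = exp(-1).
Since L = exp(-1) < 1, the ratio test implies the series converges.

converges


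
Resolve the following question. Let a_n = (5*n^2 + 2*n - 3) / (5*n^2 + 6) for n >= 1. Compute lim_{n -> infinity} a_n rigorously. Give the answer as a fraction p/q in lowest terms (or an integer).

Divide numerator and denominator by n^2, the highest power:
numerator / n^2 = 5 + 2/n - 3/n^2
denominator / n^2 = 5 + 6/n^2
As n -> infinity, all terms of the form c/n^k (k >= 1) tend to 0.
So numerator / n^2 -> 5 and denominator / n^2 -> 5.
Therefore lim a_n = 1.

1


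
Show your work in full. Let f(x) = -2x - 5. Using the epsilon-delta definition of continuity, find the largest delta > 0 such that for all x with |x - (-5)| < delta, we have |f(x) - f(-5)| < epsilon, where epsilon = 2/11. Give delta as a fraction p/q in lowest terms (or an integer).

We compute f(-5) = -2*(-5) - 5 = 5.
|f(x) - f(-5)| = |-2x - 5 - (5)| = |-2(x - (-5))| = 2|x - (-5)|.
We need 2|x - (-5)| < 2/11, i.e. |x - (-5)| < 2/11 / 2 = 1/11.
So any delta <= 1/11 works. Conversely, if delta > 1/11, then x = -5 + 1/11 satisfies |x - (-5)| = 1/11 < delta but |f(x) - f(-5)| = 2 * 1/11 = 2/11, which is not < 2/11; so no larger delta works.
Hence the largest such delta is 1/11.

1/11


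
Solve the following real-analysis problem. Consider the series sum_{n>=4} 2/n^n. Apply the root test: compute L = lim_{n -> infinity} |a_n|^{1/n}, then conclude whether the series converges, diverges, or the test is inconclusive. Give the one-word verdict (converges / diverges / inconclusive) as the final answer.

Let a_n denote the general term. Form |a_n|^(1/n) and simplify:
|a_n|^(1/n) = 2^(1/n)/n
Take the limit as n -> infinity: L = 0.
Since L = 0 < 1, the root test implies convergence.

converges


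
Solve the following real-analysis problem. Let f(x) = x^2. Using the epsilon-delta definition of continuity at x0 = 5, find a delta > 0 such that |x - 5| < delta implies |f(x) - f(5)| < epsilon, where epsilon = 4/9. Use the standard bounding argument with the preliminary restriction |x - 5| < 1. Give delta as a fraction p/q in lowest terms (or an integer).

Factor: |x^2 - (5)^2| = |x - 5| * |x + 5|.
Impose |x - 5| < 1 first. Then |x + 5| = |(x - 5) + 2*(5)| <= |x - 5| + 2*|5| < 1 + 10 = 11.
So |x^2 - (5)^2| < delta * 11.
We need delta * 11 <= 4/9, i.e. delta <= 4/9/11 = 4/99.
Since 4/99 < 1, this is tighter than 1; take delta = 4/99.
So delta = 4/99 works.

4/99


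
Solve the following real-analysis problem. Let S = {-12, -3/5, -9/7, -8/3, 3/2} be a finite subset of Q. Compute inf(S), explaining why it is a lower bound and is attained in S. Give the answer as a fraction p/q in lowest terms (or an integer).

S is finite, so inf(S) = min(S).
Sorted increasing:
-12, -8/3, -9/7, -3/5, 3/2
The extremum is -12.
For every x in S, x >= -12. And -12 is in S, so it is attained.
Therefore inf(S) = -12.

-12


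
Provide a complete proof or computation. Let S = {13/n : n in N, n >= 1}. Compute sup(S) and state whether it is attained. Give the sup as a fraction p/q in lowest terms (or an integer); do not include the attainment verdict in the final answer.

Analysis:
- Values: 13, 13/2, 13/3, 13/4, ... strictly decreasing.
- The maximum is 13 (n=1); sup = 13 (attained).
- The set is bounded below by 0; 13/n -> 0 so 0 is the greatest lower bound.
- 0 is not in the set, so inf = 0 is not attained.
Conclusion: sup(S) = 13, attained in S.

13


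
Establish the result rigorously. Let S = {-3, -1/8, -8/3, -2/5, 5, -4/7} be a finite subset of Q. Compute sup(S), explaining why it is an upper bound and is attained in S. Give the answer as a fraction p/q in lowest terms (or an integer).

S is finite, so sup(S) = max(S).
Sorted decreasing:
5, -1/8, -2/5, -4/7, -8/3, -3
The extremum is 5.
For every x in S, x <= 5. And 5 is in S, so it is attained.
Therefore sup(S) = 5.

5


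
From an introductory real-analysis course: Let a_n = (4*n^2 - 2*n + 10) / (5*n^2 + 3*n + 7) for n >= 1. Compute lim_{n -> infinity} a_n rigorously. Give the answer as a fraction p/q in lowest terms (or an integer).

Divide numerator and denominator by n^2, the highest power:
numerator / n^2 = 4 - 2/n + 10/n^2
denominator / n^2 = 5 + 3/n + 7/n^2
As n -> infinity, all terms of the form c/n^k (k >= 1) tend to 0.
So numerator / n^2 -> 4 and denominator / n^2 -> 5.
Therefore lim a_n = 4/5.

4/5


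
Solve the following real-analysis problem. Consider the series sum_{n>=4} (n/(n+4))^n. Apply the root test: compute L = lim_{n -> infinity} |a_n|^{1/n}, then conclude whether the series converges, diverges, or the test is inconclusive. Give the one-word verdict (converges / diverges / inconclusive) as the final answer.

Let a_n denote the general term. Form |a_n|^(1/n) and simplify:
|a_n|^(1/n) = n/(n + 4)
Take the limit as n -> infinity: L = 1.
Since L = 1, the root test is inconclusive. (In fact a_n = (n/(n+4))^n -> e^(-4) != 0, so the nth-term test shows divergence; but the root test itself gives no conclusion.)

inconclusive


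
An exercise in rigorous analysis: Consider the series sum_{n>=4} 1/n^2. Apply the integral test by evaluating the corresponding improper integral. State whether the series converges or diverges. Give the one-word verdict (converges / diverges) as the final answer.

Let f(x) = x^(-2). Then f is positive, continuous, and decreasing on [4, infinity), so the integral test applies.
Compute the improper integral int_{4}^infinity f(x) dx:
  antiderivative F(x) = -1/x.
  As x -> infinity, F(x) -> 0 (since p = 2 > 1).
  So int = F(infinity) - F(4) = 0 - (-1/4) = 1/4.
  Finite, so by the integral test, the series converges.

converges


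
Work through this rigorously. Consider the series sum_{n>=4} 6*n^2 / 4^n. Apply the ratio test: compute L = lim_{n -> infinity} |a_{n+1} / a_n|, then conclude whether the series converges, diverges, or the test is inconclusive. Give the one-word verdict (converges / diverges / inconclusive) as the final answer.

Let a_n denote the general term. Form the ratio a_{n+1}/a_n and simplify:
a_{n+1}/a_n = (n + 1)^2/(4*n^2)
Take the limit as n -> infinity: L = 1/4.
Since L = 1/4 < 1, the ratio test implies the series converges.

converges


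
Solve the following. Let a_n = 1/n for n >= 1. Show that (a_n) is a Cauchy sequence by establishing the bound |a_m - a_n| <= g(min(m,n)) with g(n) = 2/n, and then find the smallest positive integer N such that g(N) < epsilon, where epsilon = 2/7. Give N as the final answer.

For any m, n >= 1, by the triangle inequality:
|a_m - a_n| = |1/m - 1/n| <= 1/m + 1/n <= 2/min(m,n).
So g(n) = 2/n bounds the Cauchy difference. Since g(n) -> 0, (a_n) is Cauchy.
Now solve g(N) < 2/7: 2/N < 2/7 <=> N > 2 / (2/7) = 7.
The smallest integer strictly greater than 7 is N = 8.
Check: g(8) = 2/8 = 1/4 < 2/7; g(7) = 2/7 >= 2/7. So N = 8.

8


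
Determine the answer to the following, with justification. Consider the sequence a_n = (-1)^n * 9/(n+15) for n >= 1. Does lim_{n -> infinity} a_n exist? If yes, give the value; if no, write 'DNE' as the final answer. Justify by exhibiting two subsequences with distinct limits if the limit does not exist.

Examine the behaviour of a_n along subsequences.
Even-n subsequence a_{2k} = 9/(2k+15) -> 0. Odd-n subsequence a_{2k+1} = -9/(2k+16) -> 0. Both tend to 0, which suggests the limit is 0; verify directly.
|a_n - 0| = 9/(n+15) < 9/n for every n >= 1.
Given epsilon > 0, choose a positive integer N > 9/epsilon. Then for all n >= N, |a_n| < 9/n <= 9/N < epsilon.
So by the definition of the limit, lim a_n exists and equals 0.

0


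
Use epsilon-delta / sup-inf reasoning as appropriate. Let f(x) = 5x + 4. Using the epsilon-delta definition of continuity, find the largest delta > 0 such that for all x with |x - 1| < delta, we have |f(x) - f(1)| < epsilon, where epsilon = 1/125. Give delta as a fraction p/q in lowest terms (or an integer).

We compute f(1) = 5*(1) + 4 = 9.
|f(x) - f(1)| = |5x + 4 - (9)| = |5(x - 1)| = 5|x - 1|.
We need 5|x - 1| < 1/125, i.e. |x - 1| < 1/125 / 5 = 1/625.
So any delta <= 1/625 works. Conversely, if delta > 1/625, then x = 1 + 1/625 satisfies |x - 1| = 1/625 < delta but |f(x) - f(1)| = 5 * 1/625 = 1/125, which is not < 1/125; so no larger delta works.
Hence the largest such delta is 1/625.

1/625


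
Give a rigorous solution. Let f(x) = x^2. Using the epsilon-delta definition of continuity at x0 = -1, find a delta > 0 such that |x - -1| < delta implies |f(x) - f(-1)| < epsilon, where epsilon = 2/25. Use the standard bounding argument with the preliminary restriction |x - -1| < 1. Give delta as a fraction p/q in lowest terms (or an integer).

Factor: |x^2 - (-1)^2| = |x - -1| * |x + -1|.
Impose |x - -1| < 1 first. Then |x + -1| = |(x - -1) + 2*(-1)| <= |x - -1| + 2*|-1| < 1 + 2 = 3.
So |x^2 - (-1)^2| < delta * 3.
We need delta * 3 <= 2/25, i.e. delta <= 2/25/3 = 2/75.
Since 2/75 < 1, this is tighter than 1; take delta = 2/75.
So delta = 2/75 works.

2/75


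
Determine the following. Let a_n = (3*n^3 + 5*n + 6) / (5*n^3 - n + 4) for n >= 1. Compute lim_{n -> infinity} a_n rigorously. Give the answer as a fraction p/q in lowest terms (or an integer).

Divide numerator and denominator by n^3, the highest power:
numerator / n^3 = 3 + 5/n^2 + 6/n^3
denominator / n^3 = 5 - 1/n^2 + 4/n^3
As n -> infinity, all terms of the form c/n^k (k >= 1) tend to 0.
So numerator / n^3 -> 3 and denominator / n^3 -> 5.
Therefore lim a_n = 3/5.

3/5


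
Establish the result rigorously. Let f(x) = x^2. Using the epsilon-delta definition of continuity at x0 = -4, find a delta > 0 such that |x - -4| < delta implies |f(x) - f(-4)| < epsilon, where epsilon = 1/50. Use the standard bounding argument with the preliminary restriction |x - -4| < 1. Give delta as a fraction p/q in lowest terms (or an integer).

Factor: |x^2 - (-4)^2| = |x - -4| * |x + -4|.
Impose |x - -4| < 1 first. Then |x + -4| = |(x - -4) + 2*(-4)| <= |x - -4| + 2*|-4| < 1 + 8 = 9.
So |x^2 - (-4)^2| < delta * 9.
We need delta * 9 <= 1/50, i.e. delta <= 1/50/9 = 1/450.
Since 1/450 < 1, this is tighter than 1; take delta = 1/450.
So delta = 1/450 works.

1/450


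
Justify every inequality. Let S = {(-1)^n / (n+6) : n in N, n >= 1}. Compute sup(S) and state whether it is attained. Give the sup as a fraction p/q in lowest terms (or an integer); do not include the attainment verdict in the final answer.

Analysis:
- Values: -1/7, 1/8, -1/9, 1/10, -1/11, ...
- Positive terms (even n): 1/(2+6), 1/(4+6), ... decreasing -> max = 1/8 (n=2).
- Negative terms (odd n): -1/(1+6), -1/(3+6), ... increasing -> min = -1/7 (n=1).
- So sup = 1/8 (attained at n=2); inf = -1/7 (attained at n=1).
Conclusion: sup(S) = 1/8, attained in S.

1/8


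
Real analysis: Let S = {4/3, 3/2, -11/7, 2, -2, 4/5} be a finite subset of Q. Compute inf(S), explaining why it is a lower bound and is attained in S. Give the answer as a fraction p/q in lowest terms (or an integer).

S is finite, so inf(S) = min(S).
Sorted increasing:
-2, -11/7, 4/5, 4/3, 3/2, 2
The extremum is -2.
For every x in S, x >= -2. And -2 is in S, so it is attained.
Therefore inf(S) = -2.

-2


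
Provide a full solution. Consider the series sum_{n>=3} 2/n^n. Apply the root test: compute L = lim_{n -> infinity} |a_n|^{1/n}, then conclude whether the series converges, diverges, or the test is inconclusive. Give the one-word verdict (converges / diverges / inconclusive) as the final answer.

Let a_n denote the general term. Form |a_n|^(1/n) and simplify:
|a_n|^(1/n) = 2^(1/n)/n
Take the limit as n -> infinity: L = 0.
Since L = 0 < 1, the root test implies convergence.

converges


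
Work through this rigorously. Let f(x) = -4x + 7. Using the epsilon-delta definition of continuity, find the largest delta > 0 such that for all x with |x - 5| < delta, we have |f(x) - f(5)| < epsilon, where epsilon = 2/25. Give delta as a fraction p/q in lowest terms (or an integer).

We compute f(5) = -4*(5) + 7 = -13.
|f(x) - f(5)| = |-4x + 7 - (-13)| = |-4(x - 5)| = 4|x - 5|.
We need 4|x - 5| < 2/25, i.e. |x - 5| < 2/25 / 4 = 1/50.
So any delta <= 1/50 works. Conversely, if delta > 1/50, then x = 5 + 1/50 satisfies |x - 5| = 1/50 < delta but |f(x) - f(5)| = 4 * 1/50 = 2/25, which is not < 2/25; so no larger delta works.
Hence the largest such delta is 1/50.

1/50


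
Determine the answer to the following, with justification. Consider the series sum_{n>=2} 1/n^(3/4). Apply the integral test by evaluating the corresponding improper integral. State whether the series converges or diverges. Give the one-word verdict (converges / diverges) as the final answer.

Let f(x) = x^(-3/4). Then f is positive, continuous, and decreasing on [2, infinity), so the integral test applies.
Compute the improper integral int_{2}^infinity f(x) dx:
  antiderivative F(x) = 4*x^(1/4).
  As x -> infinity, F(x) -> infinity (since p = 3/4 < 1).
  So the integral diverges. By the integral test, the series diverges.

diverges


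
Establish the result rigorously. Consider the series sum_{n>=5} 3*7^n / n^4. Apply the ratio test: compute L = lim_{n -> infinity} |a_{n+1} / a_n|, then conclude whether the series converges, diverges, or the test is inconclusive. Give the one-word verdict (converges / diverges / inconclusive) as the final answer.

Let a_n denote the general term. Form the ratio a_{n+1}/a_n and simplify:
a_{n+1}/a_n = 7*n^4/(n + 1)^4
Take the limit as n -> infinity: L = 7.
Since L = 7 > 1 (or L = infinity), the ratio test implies the series diverges.

diverges


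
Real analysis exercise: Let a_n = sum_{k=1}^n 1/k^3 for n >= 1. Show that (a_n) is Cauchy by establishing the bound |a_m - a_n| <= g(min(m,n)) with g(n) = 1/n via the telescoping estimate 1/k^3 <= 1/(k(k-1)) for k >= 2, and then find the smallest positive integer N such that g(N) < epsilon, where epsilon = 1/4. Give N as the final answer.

For m > n >= 1: |a_m - a_n| = sum_{k=n+1}^m 1/k^3.
Use 1/k^3 <= 1/(k(k-1)) = 1/(k-1) - 1/k for k >= 2 (which holds since k^3 >= k^2 >= k(k-1) for k >= 2):
sum_{k=n+1}^m 1/k^3 <= sum_{k=n+1}^m (1/(k-1) - 1/k) = 1/n - 1/m <= 1/n.
By symmetry the same bound holds with n,m swapped, so |a_m - a_n| <= 1/min(m,n) = g(min(m,n)). Since g(n) -> 0, (a_n) is Cauchy.
Now solve g(N) < 1/4: 1/N < 1/4 <=> N > 1/(1/4) = 4.
The smallest integer strictly greater than 4 is N = 5.
Check: g(5) = 1/5 < 1/4; g(4) = 1/4 >= 1/4. So N = 5.

5


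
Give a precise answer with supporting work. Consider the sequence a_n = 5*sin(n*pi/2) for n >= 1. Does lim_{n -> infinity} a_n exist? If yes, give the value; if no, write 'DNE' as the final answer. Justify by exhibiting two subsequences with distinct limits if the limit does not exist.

Examine the behaviour of a_n along subsequences.
a_{4k+1} = 5*sin(pi/2 + 2k*pi) = 5 -> 5. a_{4k+3} = 5*sin(3pi/2 + 2k*pi) = -5 -> -5.
Since these two subsequential limits are 5 and -5, distinct, the full sequence cannot converge (a convergent sequence has all subsequences tending to the same limit). So lim a_n does not exist.

DNE


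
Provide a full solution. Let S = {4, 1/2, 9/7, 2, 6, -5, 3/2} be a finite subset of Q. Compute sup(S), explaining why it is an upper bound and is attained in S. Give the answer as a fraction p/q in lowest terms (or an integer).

S is finite, so sup(S) = max(S).
Sorted decreasing:
6, 4, 2, 3/2, 9/7, 1/2, -5
The extremum is 6.
For every x in S, x <= 6. And 6 is in S, so it is attained.
Therefore sup(S) = 6.

6


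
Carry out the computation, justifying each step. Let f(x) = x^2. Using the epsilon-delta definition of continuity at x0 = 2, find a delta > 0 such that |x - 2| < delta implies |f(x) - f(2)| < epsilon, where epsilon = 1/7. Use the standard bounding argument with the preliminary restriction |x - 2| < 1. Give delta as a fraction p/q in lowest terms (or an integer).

Factor: |x^2 - (2)^2| = |x - 2| * |x + 2|.
Impose |x - 2| < 1 first. Then |x + 2| = |(x - 2) + 2*(2)| <= |x - 2| + 2*|2| < 1 + 4 = 5.
So |x^2 - (2)^2| < delta * 5.
We need delta * 5 <= 1/7, i.e. delta <= 1/7/5 = 1/35.
Since 1/35 < 1, this is tighter than 1; take delta = 1/35.
So delta = 1/35 works.

1/35


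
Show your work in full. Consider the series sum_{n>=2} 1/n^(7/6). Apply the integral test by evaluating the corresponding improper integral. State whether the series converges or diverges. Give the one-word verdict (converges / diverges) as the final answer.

Let f(x) = x^(-7/6). Then f is positive, continuous, and decreasing on [2, infinity), so the integral test applies.
Compute the improper integral int_{2}^infinity f(x) dx:
  antiderivative F(x) = -6/x^(1/6).
  As x -> infinity, F(x) -> 0 (since p = 7/6 > 1).
  So int = F(infinity) - F(2) = 0 - (-3*2^(5/6)) = 3*2^(5/6).
  Finite, so by the integral test, the series converges.

converges


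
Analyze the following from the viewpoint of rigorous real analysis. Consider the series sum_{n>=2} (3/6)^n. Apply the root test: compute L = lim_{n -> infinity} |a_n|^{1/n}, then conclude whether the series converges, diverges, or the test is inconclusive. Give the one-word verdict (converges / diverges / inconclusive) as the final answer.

Let a_n denote the general term. Form |a_n|^(1/n) and simplify:
|a_n|^(1/n) = 1/2
Take the limit as n -> infinity: L = 1/2.
Since L = 1/2 < 1, the root test implies convergence.

converges


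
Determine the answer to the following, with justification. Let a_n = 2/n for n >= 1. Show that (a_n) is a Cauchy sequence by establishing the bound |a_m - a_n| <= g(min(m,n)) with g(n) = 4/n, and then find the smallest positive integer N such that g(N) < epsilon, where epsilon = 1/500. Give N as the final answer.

For any m, n >= 1, by the triangle inequality:
|a_m - a_n| = |2/m - 2/n| <= 2*1/m + 2*1/n <= 4/min(m,n).
So g(n) = 4/n bounds the Cauchy difference. Since g(n) -> 0, (a_n) is Cauchy.
Now solve g(N) < 1/500: 4/N < 1/500 <=> N > 4 / (1/500) = 2000.
The smallest integer strictly greater than 2000 is N = 2001.
Check: g(2001) = 4/2001 = 4/2001 < 1/500; g(2000) = 1/500 >= 1/500. So N = 2001.

2001


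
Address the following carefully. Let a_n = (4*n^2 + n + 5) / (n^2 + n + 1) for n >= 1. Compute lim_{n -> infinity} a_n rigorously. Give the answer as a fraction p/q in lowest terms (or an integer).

Divide numerator and denominator by n^2, the highest power:
numerator / n^2 = 4 + 1/n + 5/n^2
denominator / n^2 = 1 + 1/n + n^(-2)
As n -> infinity, all terms of the form c/n^k (k >= 1) tend to 0.
So numerator / n^2 -> 4 and denominator / n^2 -> 1.
Therefore lim a_n = 4.

4


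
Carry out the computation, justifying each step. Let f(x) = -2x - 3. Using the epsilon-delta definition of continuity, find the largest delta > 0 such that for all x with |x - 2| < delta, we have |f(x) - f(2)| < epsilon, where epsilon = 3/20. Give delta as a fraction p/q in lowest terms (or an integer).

We compute f(2) = -2*(2) - 3 = -7.
|f(x) - f(2)| = |-2x - 3 - (-7)| = |-2(x - 2)| = 2|x - 2|.
We need 2|x - 2| < 3/20, i.e. |x - 2| < 3/20 / 2 = 3/40.
So any delta <= 3/40 works. Conversely, if delta > 3/40, then x = 2 + 3/40 satisfies |x - 2| = 3/40 < delta but |f(x) - f(2)| = 2 * 3/40 = 3/20, which is not < 3/20; so no larger delta works.
Hence the largest such delta is 3/40.

3/40


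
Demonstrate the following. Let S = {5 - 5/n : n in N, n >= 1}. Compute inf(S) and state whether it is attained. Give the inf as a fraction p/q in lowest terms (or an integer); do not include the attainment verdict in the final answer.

Analysis:
- Values: 0, 5/2, 10/3, 15/4, ... strictly increasing.
- Minimum is 0 (n=1); inf = 0 (attained).
- 5 - 5/n -> 5 from below; sup = 5, not attained.
Conclusion: inf(S) = 0, attained in S.

0


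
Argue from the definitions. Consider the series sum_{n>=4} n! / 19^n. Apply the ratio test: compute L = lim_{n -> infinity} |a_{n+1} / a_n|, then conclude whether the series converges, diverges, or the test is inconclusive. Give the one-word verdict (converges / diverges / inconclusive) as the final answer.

Let a_n denote the general term. Form the ratio a_{n+1}/a_n and simplify:
a_{n+1}/a_n = n/19 + 1/19
Take the limit as n -> infinity: L = infinity.
Since L = infinity > 1 (or L = infinity), the ratio test implies the series diverges.

diverges


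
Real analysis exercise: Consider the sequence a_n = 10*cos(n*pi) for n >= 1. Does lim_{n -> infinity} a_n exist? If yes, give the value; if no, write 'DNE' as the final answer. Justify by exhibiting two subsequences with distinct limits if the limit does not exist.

Examine the behaviour of a_n along subsequences.
cos(n*pi) = (-1)^n, so a_n = 10*(-1)^n. a_{2k} = 10 -> 10. a_{2k+1} = -10 -> -10.
Since these two subsequential limits are 10 and -10, distinct, the full sequence cannot converge (a convergent sequence has all subsequences tending to the same limit). So lim a_n does not exist.

DNE
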